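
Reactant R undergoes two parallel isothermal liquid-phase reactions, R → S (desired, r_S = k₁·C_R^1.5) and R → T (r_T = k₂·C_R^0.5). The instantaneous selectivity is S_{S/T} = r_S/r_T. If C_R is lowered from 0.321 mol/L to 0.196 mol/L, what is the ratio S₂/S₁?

S_{S/T} = (k₁/k₂)·C_R, so S₂/S₁ = (C_{R,2}/C_{R,1}).
= 0.196/0.321 = 0.611.

0.611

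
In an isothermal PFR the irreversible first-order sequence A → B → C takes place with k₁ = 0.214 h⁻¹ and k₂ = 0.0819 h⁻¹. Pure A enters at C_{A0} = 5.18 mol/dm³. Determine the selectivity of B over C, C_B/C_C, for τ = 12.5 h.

The intermediate concentration in a first-order A→B→C sequence is C_B = k₁C_{A0}(e^(−k₁τ) − e^(−k₂τ))/(k₂−k₁).
e^(−k₁τ) = e^(−0.214×12.5) = e^(−2.675) = 0.06891; e^(−k₂τ) = e^(−1.024) = 0.3592.
C_B = 0.214×5.18/(0.0819−0.214) × (0.06891−0.3592) = (-8.392)×(-0.2903) = 2.436 mol/dm³.
C_A = C_{A0}e^(−k₁τ) = 0.3569 mol/dm³, so C_C = C_{A0}−C_A−C_B = 2.387 mol/dm³; C_B/C_C = 1.02.

1.02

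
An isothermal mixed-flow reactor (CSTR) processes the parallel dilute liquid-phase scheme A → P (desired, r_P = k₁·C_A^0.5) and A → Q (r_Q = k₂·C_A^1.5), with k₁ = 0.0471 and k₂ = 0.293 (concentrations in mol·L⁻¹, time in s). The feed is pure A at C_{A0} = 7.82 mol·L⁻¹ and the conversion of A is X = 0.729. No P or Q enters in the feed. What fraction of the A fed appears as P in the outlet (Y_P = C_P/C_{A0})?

0.0514

Exit C_A = C_{A0}(1−X) = 7.82×0.271 = 2.119 mol·L⁻¹.
A CSTR operates uniformly at the exit composition, giving r_P = 0.06857 and r_Q = 0.9039 (each k·C_A^n at C_A = 2.119).
Fraction of consumed A going to P: r_P/(r_P+r_Q) = 0.07051.
C_P = 0.07051·C_{A0}·X = 0.07051×7.82×0.729 = 0.402 mol·L⁻¹; Y_P = C_P/C_{A0} = 0.0514.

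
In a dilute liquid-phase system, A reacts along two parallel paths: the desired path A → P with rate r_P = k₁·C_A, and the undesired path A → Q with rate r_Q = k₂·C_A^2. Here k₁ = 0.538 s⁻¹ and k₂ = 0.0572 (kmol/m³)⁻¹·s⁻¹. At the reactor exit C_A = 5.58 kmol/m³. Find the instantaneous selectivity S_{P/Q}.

S_{P/Q} = r_P/r_Q = (k₁·C_A)/(k₂·C_A^2) = (k₁/k₂)·C_A⁻¹.
= (0.538×5.580) / (0.0572×5.580^2) = 3.002/1.781 = 1.69.

1.69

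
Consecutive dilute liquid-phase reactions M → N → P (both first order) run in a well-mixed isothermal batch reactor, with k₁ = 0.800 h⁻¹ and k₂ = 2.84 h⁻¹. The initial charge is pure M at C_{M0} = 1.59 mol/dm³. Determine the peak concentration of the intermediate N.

0.273 mol/dm³

Evaluating C_N at t_opt = ln(k₂/k₁)/(k₂−k₁) gives C_{N,max}/C_{M0} = (k₁/k₂)^[k₂/(k₂−k₁)].
= (0.800/2.84)^(2.84/(2.84−0.800)) = (0.2817)^(1.392) = 0.1714.
C_{N,max} = 0.1714×1.59 = 0.273 mol/dm³.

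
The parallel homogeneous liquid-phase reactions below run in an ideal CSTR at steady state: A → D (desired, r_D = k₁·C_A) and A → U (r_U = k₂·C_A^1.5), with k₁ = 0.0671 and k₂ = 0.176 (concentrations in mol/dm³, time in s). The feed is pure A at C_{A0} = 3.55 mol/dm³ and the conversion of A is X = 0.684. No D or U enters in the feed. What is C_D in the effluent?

Exit C_A = C_{A0}(1−X) = 3.55×0.316 = 1.122 mol/dm³.
A CSTR operates uniformly at the exit composition, giving r_D = 0.07527 and r_U = 0.2091 (each k·C_A^n at C_A = 1.122).
Fraction of consumed A going to D: r_D/(r_D+r_U) = 0.2647.
C_D = 0.2647·C_{A0}·X = 0.2647×3.55×0.684 = 0.643 mol/dm³.

0.643 mol/dm³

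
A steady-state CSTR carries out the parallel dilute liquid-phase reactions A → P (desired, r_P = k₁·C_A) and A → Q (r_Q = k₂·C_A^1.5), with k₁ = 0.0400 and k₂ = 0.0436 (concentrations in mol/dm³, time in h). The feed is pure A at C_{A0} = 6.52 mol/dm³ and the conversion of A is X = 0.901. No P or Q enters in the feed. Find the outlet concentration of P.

3.13 mol/dm³

Exit C_A = C_{A0}(1−X) = 6.52×0.0990 = 0.6455 mol/dm³.
A CSTR operates uniformly at the exit composition, giving r_P = 0.02582 and r_Q = 0.02261 (each k·C_A^n at C_A = 0.6455).
Fraction of consumed A going to P: r_P/(r_P+r_Q) = 0.5331.
C_P = 0.5331·C_{A0}·X = 0.5331×6.52×0.901 = 3.13 mol/dm³.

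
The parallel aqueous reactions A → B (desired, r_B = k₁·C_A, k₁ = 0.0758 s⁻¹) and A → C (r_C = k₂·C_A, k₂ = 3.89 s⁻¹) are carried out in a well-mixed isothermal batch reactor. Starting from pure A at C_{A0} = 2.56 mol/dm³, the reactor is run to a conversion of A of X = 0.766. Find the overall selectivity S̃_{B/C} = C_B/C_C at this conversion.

C_A = C_{A0}(1−X) = 0.5990 mol/dm³.
Both paths are first order in A, so the instantaneous fraction to B is constant: dC_B/d(−C_A) = k₁/(k₁+k₂) = 0.01911.
C_B = 0.01911·(C_{A0}−C_A) = 0.01911×1.961 = 0.0375 mol/dm³.
C_C = (C_{A0}−C_A)−C_B = 1.923 mol/dm³; S̃_{B/C} = 0.03748/1.923 = 0.0195.

0.0195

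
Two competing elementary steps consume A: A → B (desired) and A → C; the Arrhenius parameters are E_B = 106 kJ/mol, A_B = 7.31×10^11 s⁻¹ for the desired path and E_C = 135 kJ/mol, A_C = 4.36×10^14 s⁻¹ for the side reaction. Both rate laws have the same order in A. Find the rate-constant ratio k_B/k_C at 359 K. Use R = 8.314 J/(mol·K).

27.8

Since both paths have the same order in A, the concentration cancels and S_{B/C} = k_B/k_C = (A_B/A_C)·exp[(E_C−E_B)/(RT)].
(E_C−E_B)/(RT) = (135−106)×10³/(8.314×359) = 29000/2985 = 9.716.
k_B/k_C = (7.31×10^11/4.36×10^14)·exp(9.716) = 0.001677 × 16583 = 27.8.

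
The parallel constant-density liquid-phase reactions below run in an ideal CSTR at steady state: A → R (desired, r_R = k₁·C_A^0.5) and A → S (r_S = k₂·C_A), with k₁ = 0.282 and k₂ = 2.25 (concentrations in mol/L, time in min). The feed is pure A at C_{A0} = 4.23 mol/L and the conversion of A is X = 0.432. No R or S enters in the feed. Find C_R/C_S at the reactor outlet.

0.0809

Exit C_A = C_{A0}(1−X) = 4.23×0.568 = 2.403 mol/L.
In a CSTR the entire volume is at exit conditions, so r_R = 0.282×2.403^0.5 = 0.4371 and r_S = 2.25×2.403 = 5.406.
Overall selectivity = C_R/C_S = r_Rτ/(r_Sτ) = r_R/r_S = 0.0809.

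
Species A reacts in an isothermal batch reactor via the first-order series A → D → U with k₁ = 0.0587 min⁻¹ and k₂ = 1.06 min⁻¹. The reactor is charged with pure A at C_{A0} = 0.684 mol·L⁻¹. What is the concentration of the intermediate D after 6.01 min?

0.0281 mol·L⁻¹

Solving the coupled first-order balances gives C_D(t) = [k₁/(k₂−k₁)]·C_{A0}·(e^(−k₁t) − e^(−k₂t)).
e^(−k₁t) = e^(−0.0587×6.01) = e^(−0.3528) = 0.7027; e^(−k₂t) = e^(−6.371) = 0.001711.
C_D = 0.0587×0.684/(1.06−0.0587) × (0.7027−0.001711) = 0.04010×0.7010 = 0.02811 mol·L⁻¹.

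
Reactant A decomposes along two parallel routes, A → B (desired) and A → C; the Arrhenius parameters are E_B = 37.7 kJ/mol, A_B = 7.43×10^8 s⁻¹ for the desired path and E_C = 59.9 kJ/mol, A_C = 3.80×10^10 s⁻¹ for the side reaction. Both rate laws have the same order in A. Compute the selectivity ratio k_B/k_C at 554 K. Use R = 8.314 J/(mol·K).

Since both paths have the same order in A, the concentration cancels and S_{B/C} = k_B/k_C = (A_B/A_C)·exp[(E_C−E_B)/(RT)].
(E_C−E_B)/(RT) = (59.9−37.7)×10³/(8.314×554) = 22200/4606 = 4.820.
k_B/k_C = (7.43×10^8/3.80×10^10)·exp(4.820) = 0.01955 × 123.9 = 2.42.

2.42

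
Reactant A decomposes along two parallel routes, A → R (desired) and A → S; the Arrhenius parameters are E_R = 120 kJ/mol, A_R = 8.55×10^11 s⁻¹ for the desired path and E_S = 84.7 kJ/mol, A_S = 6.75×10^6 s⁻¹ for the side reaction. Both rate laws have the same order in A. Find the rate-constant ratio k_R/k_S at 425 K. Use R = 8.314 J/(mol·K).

5.81

Since both paths have the same order in A, the concentration cancels and S_{R/S} = k_R/k_S = (A_R/A_S)·exp[(E_S−E_R)/(RT)].
(E_S−E_R)/(RT) = (84.7−120)×10³/(8.314×425) = -35300/3533 = -9.990.
k_R/k_S = (8.55×10^11/6.75×10^6)·exp(-9.990) = 1.267×10^5 × 4.585×10^-5 = 5.81.
Since E_R > E_S, raising the temperature improves selectivity toward R.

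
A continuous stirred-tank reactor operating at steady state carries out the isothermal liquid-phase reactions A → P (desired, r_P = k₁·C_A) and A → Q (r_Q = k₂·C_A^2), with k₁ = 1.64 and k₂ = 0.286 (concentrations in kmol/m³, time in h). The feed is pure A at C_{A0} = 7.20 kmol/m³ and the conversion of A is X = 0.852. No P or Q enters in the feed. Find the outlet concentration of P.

5.17 kmol/m³

Exit C_A = C_{A0}(1−X) = 7.20×0.148 = 1.066 kmol/m³.
A CSTR operates uniformly at the exit composition, giving r_P = 1.748 and r_Q = 0.3248 (each k·C_A^n at C_A = 1.066).
Fraction of consumed A going to P: r_P/(r_P+r_Q) = 0.8433.
C_P = 0.8433·C_{A0}·X = 0.8433×7.20×0.852 = 5.17 kmol/m³.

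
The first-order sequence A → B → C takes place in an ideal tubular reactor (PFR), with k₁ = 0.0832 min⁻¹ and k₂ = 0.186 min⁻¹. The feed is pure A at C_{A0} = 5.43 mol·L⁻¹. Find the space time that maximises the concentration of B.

Setting dC_B/dτ = 0 gives τ_opt = ln(k₂/k₁)/(k₂−k₁).
= ln(0.186/0.0832)/(0.186−0.0832) = ln(2.236)/0.1028 = 0.8045/0.1028 = 7.83 min.

7.83 min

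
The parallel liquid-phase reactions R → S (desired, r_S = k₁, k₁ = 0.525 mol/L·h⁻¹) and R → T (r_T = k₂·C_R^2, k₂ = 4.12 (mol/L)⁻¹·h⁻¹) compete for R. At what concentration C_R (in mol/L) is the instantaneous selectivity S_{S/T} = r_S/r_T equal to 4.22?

S_{S/T} = (k₁/k₂)·C_R^-2 ⇒ C_R = (S·k₂/k₁)^(-0.5).
= (4.22×4.12/0.525)^(-0.5) = (33.12)^(-0.5) = 0.174 mol/L.

0.174 mol/L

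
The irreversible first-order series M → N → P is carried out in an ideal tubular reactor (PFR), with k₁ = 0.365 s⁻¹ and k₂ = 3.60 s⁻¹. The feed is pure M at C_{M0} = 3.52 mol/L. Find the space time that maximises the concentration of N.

The intermediate peaks when r₁ = r₂, i.e. k₁e^(−k₁τ) = k₂e^(−k₂τ), giving τ_opt = ln(k₂/k₁)/(k₂−k₁).
= ln(3.60/0.365)/(3.60−0.365) = ln(9.863)/3.235 = 2.289/3.235 = 0.708 s.

0.708 s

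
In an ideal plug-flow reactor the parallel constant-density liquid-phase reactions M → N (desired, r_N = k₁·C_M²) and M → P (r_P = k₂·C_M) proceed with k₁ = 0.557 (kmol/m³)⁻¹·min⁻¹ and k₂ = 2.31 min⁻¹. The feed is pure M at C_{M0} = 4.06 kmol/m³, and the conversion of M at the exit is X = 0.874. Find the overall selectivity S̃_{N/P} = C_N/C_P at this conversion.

0.511

C_M = C_{M0}(1−X) = 0.5116 kmol/m³.
Along a PFR/batch, dC_P/dC_M = −r_P/(r_N+r_P) = −k₂/(k₂+k₁·C_M).
Integrating from C_{M0} to C_M: C_P = (2.31/0.557)·ln[(2.31+0.557·4.06)/(2.31+0.557·0.512)] = 4.147·ln(4.571/2.595) = 2.348 kmol/m³.
Then C_N = (C_{M0}−C_M) − C_P = 3.548 − 2.348 = 1.200 kmol/m³.
S̃_{N/P} = C_N/C_P = 1.200/2.348 = 0.511.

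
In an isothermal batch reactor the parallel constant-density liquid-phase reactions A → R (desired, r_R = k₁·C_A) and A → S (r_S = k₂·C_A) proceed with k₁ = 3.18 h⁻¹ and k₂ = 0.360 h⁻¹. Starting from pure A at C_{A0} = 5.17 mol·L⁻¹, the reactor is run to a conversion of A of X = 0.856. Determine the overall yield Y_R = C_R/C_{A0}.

0.769

C_A = C_{A0}(1−X) = 0.7445 mol·L⁻¹.
Both paths are first order in A, so the instantaneous fraction to R is constant: dC_R/d(−C_A) = k₁/(k₁+k₂) = 0.8983.
C_R = 0.8983·(C_{A0}−C_A) = 0.8983×4.426 = 3.98 mol·L⁻¹.
Y_R = C_R/C_{A0} = 3.975/5.17 = 0.769.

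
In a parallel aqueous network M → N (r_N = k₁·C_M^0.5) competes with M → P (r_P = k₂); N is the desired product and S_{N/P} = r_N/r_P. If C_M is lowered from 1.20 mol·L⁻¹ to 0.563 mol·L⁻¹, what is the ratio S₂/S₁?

0.685

S_{N/P} = (k₁/k₂)·C_M^0.5, so S₂/S₁ = (C_{M,2}/C_{M,1})^0.5.
= (0.563/1.20)^0.5 = (0.4692)^0.5 = 0.685.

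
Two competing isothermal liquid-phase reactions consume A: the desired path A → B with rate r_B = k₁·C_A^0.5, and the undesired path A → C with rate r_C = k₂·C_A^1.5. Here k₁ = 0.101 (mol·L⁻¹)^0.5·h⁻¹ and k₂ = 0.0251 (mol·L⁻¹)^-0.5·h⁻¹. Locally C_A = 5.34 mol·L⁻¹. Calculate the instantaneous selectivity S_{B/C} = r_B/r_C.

0.754

S_{B/C} = r_B/r_C = (k₁·C_A^0.5)/(k₂·C_A^1.5) = (k₁/k₂)·C_A⁻¹.
= (0.101×5.340^0.5) / (0.0251×5.340^1.5) = 0.2334/0.3097 = 0.754.
The undesired path is higher order in A, so low C_A (CSTR or dilute feed) favours B.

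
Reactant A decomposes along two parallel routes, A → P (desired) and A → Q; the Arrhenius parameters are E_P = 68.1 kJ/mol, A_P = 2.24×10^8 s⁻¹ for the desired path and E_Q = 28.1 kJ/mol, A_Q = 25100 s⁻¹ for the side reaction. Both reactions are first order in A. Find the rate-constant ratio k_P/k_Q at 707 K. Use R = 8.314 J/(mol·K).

Since both paths have the same order in A, the concentration cancels and S_{P/Q} = k_P/k_Q = (A_P/A_Q)·exp[(E_Q−E_P)/(RT)].
(E_Q−E_P)/(RT) = (28.1−68.1)×10³/(8.314×707) = -40000/5878 = -6.805.
k_P/k_Q = (2.24×10^8/25100)·exp(-6.805) = 8924 × 0.001108 = 9.89.
Since E_P > E_Q, raising the temperature improves selectivity toward P.

9.89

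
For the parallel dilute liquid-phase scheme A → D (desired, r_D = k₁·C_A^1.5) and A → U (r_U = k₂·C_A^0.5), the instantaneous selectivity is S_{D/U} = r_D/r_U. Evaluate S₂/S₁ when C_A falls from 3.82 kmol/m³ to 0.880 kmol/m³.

0.230

S_{D/U} = (k₁/k₂)·C_A, so S₂/S₁ = (C_{A,2}/C_{A,1}).
= 0.880/3.82 = 0.230.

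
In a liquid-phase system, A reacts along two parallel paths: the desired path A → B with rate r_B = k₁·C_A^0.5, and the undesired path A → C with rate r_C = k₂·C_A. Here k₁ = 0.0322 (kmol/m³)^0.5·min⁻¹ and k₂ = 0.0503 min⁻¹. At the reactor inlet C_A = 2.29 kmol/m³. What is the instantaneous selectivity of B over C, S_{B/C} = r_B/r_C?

S_{B/C} = r_B/r_C = (k₁·C_A^0.5)/(k₂·C_A) = (k₁/k₂)·C_A^-0.5.
= (0.0322×2.290^0.5) / (0.0503×2.290) = 0.04873/0.1152 = 0.423.

0.423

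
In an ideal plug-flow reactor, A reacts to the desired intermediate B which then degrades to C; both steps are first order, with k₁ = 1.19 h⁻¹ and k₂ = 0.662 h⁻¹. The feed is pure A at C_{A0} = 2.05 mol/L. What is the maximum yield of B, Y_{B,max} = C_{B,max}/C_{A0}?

At the optimum, C_{B,max}/C_{A0} = (k₁/k₂)^[k₂/(k₂−k₁)].
= (1.19/0.662)^(0.662/(0.662−1.19)) = (1.798)^(-1.254) = 0.4794.

0.479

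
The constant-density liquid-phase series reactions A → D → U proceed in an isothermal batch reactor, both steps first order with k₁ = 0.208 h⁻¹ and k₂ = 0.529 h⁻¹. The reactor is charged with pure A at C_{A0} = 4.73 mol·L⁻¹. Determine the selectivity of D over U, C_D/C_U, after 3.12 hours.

Solving the coupled first-order balances gives C_D(t) = [k₁/(k₂−k₁)]·C_{A0}·(e^(−k₁t) − e^(−k₂t)).
e^(−k₁t) = e^(−0.208×3.12) = e^(−0.6490) = 0.5226; e^(−k₂t) = e^(−1.650) = 0.1920.
C_D = 0.208×4.73/(0.529−0.208) × (0.5226−0.1920) = 3.065×0.3306 = 1.013 mol·L⁻¹.
C_A = C_{A0}e^(−k₁t) = 2.472 mol·L⁻¹, so C_U = C_{A0}−C_A−C_D = 1.245 mol·L⁻¹; C_D/C_U = 0.814.

0.814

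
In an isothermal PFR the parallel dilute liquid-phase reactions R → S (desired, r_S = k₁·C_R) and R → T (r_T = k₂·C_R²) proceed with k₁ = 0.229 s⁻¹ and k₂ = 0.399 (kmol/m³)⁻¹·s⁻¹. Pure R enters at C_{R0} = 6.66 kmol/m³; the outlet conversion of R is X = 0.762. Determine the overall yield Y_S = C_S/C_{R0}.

0.104

C_R = C_{R0}(1−X) = 1.585 kmol/m³.
Along a PFR/batch, dC_S/dC_R = −r_S/(r_S+r_T) = −k₁/(k₁+k₂·C_R).
Integrating from C_{R0} to C_R: C_S = (0.229/0.399)·ln[(0.229+0.399·6.66)/(0.229+0.399·1.59)] = 0.5739·ln(2.886/0.8614) = 0.6940 kmol/m³.
Y_S = C_S/C_{R0} = 0.6940/6.66 = 0.104.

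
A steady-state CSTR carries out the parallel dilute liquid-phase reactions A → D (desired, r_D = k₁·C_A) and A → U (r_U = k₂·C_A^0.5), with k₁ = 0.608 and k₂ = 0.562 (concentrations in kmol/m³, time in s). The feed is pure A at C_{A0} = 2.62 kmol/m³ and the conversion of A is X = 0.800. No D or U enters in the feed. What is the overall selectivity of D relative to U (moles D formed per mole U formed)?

0.783

Exit C_A = C_{A0}(1−X) = 2.62×0.200 = 0.5240 kmol/m³.
In a CSTR the entire volume is at exit conditions, so r_D = 0.608×0.5240 = 0.3186 and r_U = 0.562×0.5240^0.5 = 0.4068.
Overall selectivity = C_D/C_U = r_Dτ/(r_Uτ) = r_D/r_U = 0.783.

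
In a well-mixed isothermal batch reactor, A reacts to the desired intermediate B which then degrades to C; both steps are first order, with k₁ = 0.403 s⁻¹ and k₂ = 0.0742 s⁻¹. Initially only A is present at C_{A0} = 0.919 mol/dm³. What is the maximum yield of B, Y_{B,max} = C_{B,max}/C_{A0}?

0.683

Evaluating C_B at t_opt = ln(k₂/k₁)/(k₂−k₁) gives C_{B,max}/C_{A0} = (k₁/k₂)^[k₂/(k₂−k₁)].
= (0.403/0.0742)^(0.0742/(0.0742−0.403)) = (5.431)^(-0.2257) = 0.6826.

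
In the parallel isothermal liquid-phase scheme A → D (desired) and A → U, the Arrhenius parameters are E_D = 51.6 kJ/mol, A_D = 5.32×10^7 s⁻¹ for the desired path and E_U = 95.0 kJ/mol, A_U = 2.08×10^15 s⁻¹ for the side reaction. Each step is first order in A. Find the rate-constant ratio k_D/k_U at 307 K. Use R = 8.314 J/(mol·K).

With equal orders, S_{D/U} = k_D/k_U = (A_D/A_U)·exp[(E_U−E_D)/(RT)].
(E_U−E_D)/(RT) = (95.0−51.6)×10³/(8.314×307) = 43400/2552 = 17.00.
k_D/k_U = (5.32×10^7/2.08×10^15)·exp(17.00) = 2.558×10^-8 × 2.424×10^7 = 0.620.

0.620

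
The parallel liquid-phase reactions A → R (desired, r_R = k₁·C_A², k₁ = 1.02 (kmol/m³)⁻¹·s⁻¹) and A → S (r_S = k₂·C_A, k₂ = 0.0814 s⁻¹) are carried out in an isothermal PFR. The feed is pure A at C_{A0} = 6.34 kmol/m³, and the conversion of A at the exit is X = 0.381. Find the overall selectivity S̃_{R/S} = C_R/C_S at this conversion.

63.1

C_A = C_{A0}(1−X) = 3.924 kmol/m³.
Along a PFR/batch, dC_S/dC_A = −r_S/(r_R+r_S) = −k₂/(k₂+k₁·C_A).
Integrating from C_{A0} to C_A: C_S = (0.0814/1.02)·ln[(0.0814+1.02·6.34)/(0.0814+1.02·3.92)] = 0.07980·ln(6.548/4.084) = 0.03767 kmol/m³.
Then C_R = (C_{A0}−C_A) − C_S = 2.416 − 0.03767 = 2.378 kmol/m³.
S̃_{R/S} = C_R/C_S = 2.378/0.03767 = 63.1.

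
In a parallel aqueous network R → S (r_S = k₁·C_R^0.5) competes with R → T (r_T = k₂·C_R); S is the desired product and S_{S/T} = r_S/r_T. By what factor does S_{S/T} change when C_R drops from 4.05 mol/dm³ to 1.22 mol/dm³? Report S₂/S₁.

1.82

S_{S/T} = (k₁/k₂)·C_R^-0.5, so S₂/S₁ = (C_{R,2}/C_{R,1})^-0.5.
= (1.22/4.05)^(-0.5) = (0.3012)^(-0.5) = 1.82.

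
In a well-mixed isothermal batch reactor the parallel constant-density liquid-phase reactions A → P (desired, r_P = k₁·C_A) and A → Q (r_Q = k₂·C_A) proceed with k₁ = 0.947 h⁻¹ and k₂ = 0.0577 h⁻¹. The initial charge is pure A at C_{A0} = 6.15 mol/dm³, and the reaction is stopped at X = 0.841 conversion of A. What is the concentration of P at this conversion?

C_A = C_{A0}(1−X) = 0.9779 mol/dm³.
Both paths are first order in A, so the instantaneous fraction to P is constant: dC_P/d(−C_A) = k₁/(k₁+k₂) = 0.9426.
C_P = 0.9426·(C_{A0}−C_A) = 0.9426×5.172 = 4.88 mol/dm³.

4.88 mol/dm³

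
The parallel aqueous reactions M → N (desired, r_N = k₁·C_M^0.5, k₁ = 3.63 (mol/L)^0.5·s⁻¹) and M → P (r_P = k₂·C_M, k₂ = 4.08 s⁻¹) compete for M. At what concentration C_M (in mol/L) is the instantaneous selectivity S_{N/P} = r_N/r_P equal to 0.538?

S_{N/P} = (k₁/k₂)·C_M^-0.5 ⇒ C_M = (S·k₂/k₁)^(-2).
= (0.538×4.08/3.63)^(-2) = (0.6047)^(-2) = 2.73 mol/L.

2.73 mol/L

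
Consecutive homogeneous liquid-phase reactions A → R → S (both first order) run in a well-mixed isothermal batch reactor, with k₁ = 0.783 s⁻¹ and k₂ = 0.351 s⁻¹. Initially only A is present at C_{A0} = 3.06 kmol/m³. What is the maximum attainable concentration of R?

For a first-order series the maximum intermediate yield is C_{R,max}/C_{A0} = (k₁/k₂)^[k₂/(k₂−k₁)].
= (0.783/0.351)^(0.351/(0.351−0.783)) = (2.231)^(-0.8125) = 0.5211.
C_{R,max} = 0.5211×3.06 = 1.59 kmol/m³.

1.59 kmol/m³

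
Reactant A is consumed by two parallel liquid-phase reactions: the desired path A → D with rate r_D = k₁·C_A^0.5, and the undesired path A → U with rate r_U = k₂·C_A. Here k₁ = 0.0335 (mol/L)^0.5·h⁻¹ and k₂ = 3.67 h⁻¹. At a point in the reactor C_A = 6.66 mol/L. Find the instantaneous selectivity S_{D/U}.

0.00354

S_{D/U} = r_D/r_U = (k₁·C_A^0.5)/(k₂·C_A) = (k₁/k₂)·C_A^-0.5.
= (0.0335×6.660^0.5) / (3.67×6.660) = 0.08645/24.44 = 0.00354.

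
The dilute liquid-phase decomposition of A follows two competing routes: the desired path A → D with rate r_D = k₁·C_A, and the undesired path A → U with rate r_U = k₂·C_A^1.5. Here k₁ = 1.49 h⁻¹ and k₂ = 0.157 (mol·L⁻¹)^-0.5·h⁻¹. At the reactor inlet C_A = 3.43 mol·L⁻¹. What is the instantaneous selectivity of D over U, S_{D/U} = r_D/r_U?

S_{D/U} = r_D/r_U = (k₁·C_A)/(k₂·C_A^1.5) = (k₁/k₂)·C_A^-0.5.
= (1.49×3.430) / (0.157×3.430^1.5) = 5.111/0.9973 = 5.12.

5.12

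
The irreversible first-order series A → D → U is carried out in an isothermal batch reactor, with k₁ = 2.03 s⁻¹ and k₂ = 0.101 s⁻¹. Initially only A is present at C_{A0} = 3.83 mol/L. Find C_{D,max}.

3.27 mol/L

Evaluating C_D at t_opt = ln(k₂/k₁)/(k₂−k₁) gives C_{D,max}/C_{A0} = (k₁/k₂)^[k₂/(k₂−k₁)].
= (2.03/0.101)^(0.101/(0.101−2.03)) = (20.10)^(-0.05236) = 0.8546.
C_{D,max} = 0.8546×3.83 = 3.27 mol/L.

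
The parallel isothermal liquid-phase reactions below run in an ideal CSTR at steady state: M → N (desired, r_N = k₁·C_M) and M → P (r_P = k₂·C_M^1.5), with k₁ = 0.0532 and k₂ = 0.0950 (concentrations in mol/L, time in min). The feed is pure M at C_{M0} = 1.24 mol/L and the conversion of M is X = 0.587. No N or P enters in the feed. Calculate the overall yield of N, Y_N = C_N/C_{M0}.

0.258

Exit C_M = C_{M0}(1−X) = 1.24×0.413 = 0.5121 mol/L.
A CSTR operates uniformly at the exit composition, giving r_N = 0.02724 and r_P = 0.03482 (each k·C_M^n at C_M = 0.5121).
Fraction of consumed M going to N: r_N/(r_N+r_P) = 0.4390.
C_N = 0.4390·C_{M0}·X = 0.4390×1.24×0.587 = 0.320 mol/L; Y_N = C_N/C_{M0} = 0.258.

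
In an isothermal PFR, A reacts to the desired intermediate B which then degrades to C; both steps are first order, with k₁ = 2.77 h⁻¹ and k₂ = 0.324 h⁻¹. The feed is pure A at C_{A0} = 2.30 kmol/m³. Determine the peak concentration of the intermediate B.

At the optimum, C_{B,max}/C_{A0} = (k₁/k₂)^[k₂/(k₂−k₁)].
= (2.77/0.324)^(0.324/(0.324−2.77)) = (8.549)^(-0.1325) = 0.7526.
C_{B,max} = 0.7526×2.30 = 1.73 kmol/m³.

1.73 kmol/m³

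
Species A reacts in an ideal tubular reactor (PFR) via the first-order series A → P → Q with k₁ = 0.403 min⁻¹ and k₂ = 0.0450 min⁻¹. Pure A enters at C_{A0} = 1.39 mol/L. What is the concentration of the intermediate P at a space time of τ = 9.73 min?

0.979 mol/L

The intermediate concentration in a first-order A→B→C sequence is C_P = k₁C_{A0}(e^(−k₁τ) − e^(−k₂τ))/(k₂−k₁).
e^(−k₁τ) = e^(−0.403×9.73) = e^(−3.921) = 0.01982; e^(−k₂τ) = e^(−0.4379) = 0.6454.
C_P = 0.403×1.39/(0.0450−0.403) × (0.01982−0.6454) = (-1.565)×(-0.6256) = 0.9789 mol/L.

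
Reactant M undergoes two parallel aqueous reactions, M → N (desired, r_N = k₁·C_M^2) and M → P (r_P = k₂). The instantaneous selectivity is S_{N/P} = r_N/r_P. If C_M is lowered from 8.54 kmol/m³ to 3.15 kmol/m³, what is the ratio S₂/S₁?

S_{N/P} = (k₁/k₂)·C_M^2, so S₂/S₁ = (C_{M,2}/C_{M,1})^2.
= (3.15/8.54)^2 = (0.3689)^2 = 0.136.
Selectivity toward N falls as C_M falls — high-concentration operation is favoured.

0.136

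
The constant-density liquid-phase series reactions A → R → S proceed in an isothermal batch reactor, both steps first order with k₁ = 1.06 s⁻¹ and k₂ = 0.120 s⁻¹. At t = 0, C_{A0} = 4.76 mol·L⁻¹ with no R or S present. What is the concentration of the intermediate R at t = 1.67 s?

3.48 mol·L⁻¹

For first-order series with pure A initially, C_R(t) = k₁C_{A0}/(k₂−k₁)·(e^(−k₁t) − e^(−k₂t)).
e^(−k₁t) = e^(−1.06×1.67) = e^(−1.770) = 0.1703; e^(−k₂t) = e^(−0.2004) = 0.8184.
C_R = 1.06×4.76/(0.120−1.06) × (0.1703−0.8184) = (-5.368)×(-0.6481) = 3.479 mol·L⁻¹.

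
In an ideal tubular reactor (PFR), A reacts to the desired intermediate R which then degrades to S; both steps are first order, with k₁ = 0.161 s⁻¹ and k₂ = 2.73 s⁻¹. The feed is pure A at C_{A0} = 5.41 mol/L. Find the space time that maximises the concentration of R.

The intermediate peaks when r₁ = r₂, i.e. k₁e^(−k₁τ) = k₂e^(−k₂τ), giving τ_opt = ln(k₂/k₁)/(k₂−k₁).
= ln(2.73/0.161)/(2.73−0.161) = ln(16.96)/2.569 = 2.831/2.569 = 1.10 s.

1.10 s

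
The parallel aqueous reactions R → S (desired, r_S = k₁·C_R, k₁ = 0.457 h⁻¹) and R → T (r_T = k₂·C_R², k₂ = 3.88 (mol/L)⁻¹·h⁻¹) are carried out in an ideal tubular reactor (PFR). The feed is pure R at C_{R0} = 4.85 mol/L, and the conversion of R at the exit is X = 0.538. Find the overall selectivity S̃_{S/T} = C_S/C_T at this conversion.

C_R = C_{R0}(1−X) = 2.241 mol/L.
Along a PFR/batch, dC_S/dC_R = −r_S/(r_S+r_T) = −k₁/(k₁+k₂·C_R).
Integrating from C_{R0} to C_R: C_S = (0.457/3.88)·ln[(0.457+3.88·4.85)/(0.457+3.88·2.24)] = 0.1178·ln(19.27/9.151) = 0.08774 mol/L.
C_T = (C_{R0}−C_R)−C_S = 2.522 mol/L; S̃_{S/T} = 0.08774/2.522 = 0.0348.

0.0348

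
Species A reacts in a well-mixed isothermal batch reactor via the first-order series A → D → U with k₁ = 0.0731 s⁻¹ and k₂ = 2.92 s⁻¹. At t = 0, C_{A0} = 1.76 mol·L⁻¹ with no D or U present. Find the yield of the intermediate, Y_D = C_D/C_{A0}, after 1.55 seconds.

Solving the coupled first-order balances gives C_D(t) = [k₁/(k₂−k₁)]·C_{A0}·(e^(−k₁t) − e^(−k₂t)).
e^(−k₁t) = e^(−0.0731×1.55) = e^(−0.1133) = 0.8929; e^(−k₂t) = e^(−4.526) = 0.01082.
C_D = 0.0731×1.76/(2.92−0.0731) × (0.8929−0.01082) = 0.04519×0.8821 = 0.03986 mol·L⁻¹.
Y_D = C_D/C_{A0} = 0.03986/1.76 = 0.0226.

0.0226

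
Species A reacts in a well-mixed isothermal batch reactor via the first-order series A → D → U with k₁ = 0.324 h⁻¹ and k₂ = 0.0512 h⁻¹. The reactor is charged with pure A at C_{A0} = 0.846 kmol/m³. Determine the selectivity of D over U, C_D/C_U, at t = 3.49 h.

9.07

Solving the coupled first-order balances gives C_D(t) = [k₁/(k₂−k₁)]·C_{A0}·(e^(−k₁t) − e^(−k₂t)).
e^(−k₁t) = e^(−0.324×3.49) = e^(−1.131) = 0.3228; e^(−k₂t) = e^(−0.1787) = 0.8364.
C_D = 0.324×0.846/(0.0512−0.324) × (0.3228−0.8364) = (-1.005)×(-0.5136) = 0.5160 kmol/m³.
C_A = C_{A0}e^(−k₁t) = 0.2731 kmol/m³, so C_U = C_{A0}−C_A−C_D = 0.05689 kmol/m³; C_D/C_U = 9.07.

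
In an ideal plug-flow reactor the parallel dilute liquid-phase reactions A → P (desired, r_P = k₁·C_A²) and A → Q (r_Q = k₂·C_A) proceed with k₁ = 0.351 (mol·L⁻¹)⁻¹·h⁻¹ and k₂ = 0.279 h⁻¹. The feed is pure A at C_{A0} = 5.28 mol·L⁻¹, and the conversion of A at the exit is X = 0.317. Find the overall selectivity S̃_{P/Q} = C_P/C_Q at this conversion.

C_A = C_{A0}(1−X) = 3.606 mol·L⁻¹.
Along a PFR/batch, dC_Q/dC_A = −r_Q/(r_P+r_Q) = −k₂/(k₂+k₁·C_A).
Integrating from C_{A0} to C_A: C_Q = (0.279/0.351)·ln[(0.279+0.351·5.28)/(0.279+0.351·3.61)] = 0.7949·ln(2.132/1.545) = 0.2562 mol·L⁻¹.
Then C_P = (C_{A0}−C_A) − C_Q = 1.674 − 0.2562 = 1.418 mol·L⁻¹.
S̃_{P/Q} = C_P/C_Q = 1.418/0.2562 = 5.53.

5.53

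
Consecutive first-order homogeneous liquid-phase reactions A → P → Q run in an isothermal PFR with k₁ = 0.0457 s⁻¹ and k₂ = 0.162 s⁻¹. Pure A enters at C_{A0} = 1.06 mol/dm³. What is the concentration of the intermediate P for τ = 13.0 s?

For first-order series with pure A initially, C_P(τ) = k₁C_{A0}/(k₂−k₁)·(e^(−k₁τ) − e^(−k₂τ)).
e^(−k₁τ) = e^(−0.0457×13.0) = e^(−0.5941) = 0.5521; e^(−k₂τ) = e^(−2.106) = 0.1217.
C_P = 0.0457×1.06/(0.162−0.0457) × (0.5521−0.1217) = 0.4165×0.4303 = 0.1792 mol/dm³.

0.179 mol/dm³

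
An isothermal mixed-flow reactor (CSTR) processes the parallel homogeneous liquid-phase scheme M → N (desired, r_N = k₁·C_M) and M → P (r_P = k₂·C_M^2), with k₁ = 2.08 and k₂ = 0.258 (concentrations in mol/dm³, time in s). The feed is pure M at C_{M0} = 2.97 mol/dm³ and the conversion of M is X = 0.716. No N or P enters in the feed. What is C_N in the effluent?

1.93 mol/dm³

Exit C_M = C_{M0}(1−X) = 2.97×0.284 = 0.8435 mol/dm³.
A CSTR operates uniformly at the exit composition, giving r_N = 1.754 and r_P = 0.1836 (each k·C_M^n at C_M = 0.8435).
Fraction of consumed M going to N: r_N/(r_N+r_P) = 0.9053.
C_N = 0.9053·C_{M0}·X = 0.9053×2.97×0.716 = 1.93 mol/dm³.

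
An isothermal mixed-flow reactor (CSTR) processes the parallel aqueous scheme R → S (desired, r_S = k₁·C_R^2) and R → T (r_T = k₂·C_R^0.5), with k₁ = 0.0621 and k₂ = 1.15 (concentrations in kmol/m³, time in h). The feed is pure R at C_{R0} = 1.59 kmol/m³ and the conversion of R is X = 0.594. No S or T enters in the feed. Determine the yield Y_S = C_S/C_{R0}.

0.0162

Exit C_R = C_{R0}(1−X) = 1.59×0.406 = 0.6455 kmol/m³.
A CSTR operates uniformly at the exit composition, giving r_S = 0.02588 and r_T = 0.9240 (each k·C_R^n at C_R = 0.6455).
Fraction of consumed R going to S: r_S/(r_S+r_T) = 0.02724.
C_S = 0.02724·C_{R0}·X = 0.02724×1.59×0.594 = 0.0257 kmol/m³; Y_S = C_S/C_{R0} = 0.0162.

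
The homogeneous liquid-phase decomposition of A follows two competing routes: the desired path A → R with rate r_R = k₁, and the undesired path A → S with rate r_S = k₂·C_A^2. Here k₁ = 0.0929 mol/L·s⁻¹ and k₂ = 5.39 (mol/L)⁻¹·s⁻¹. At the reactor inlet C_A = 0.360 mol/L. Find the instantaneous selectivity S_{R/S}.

0.133

S_{R/S} = r_R/r_S = (k₁)/(k₂·C_A^2) = (k₁/k₂)·C_A^-2.
= (0.0929) / (5.39×0.3600^2) = 0.09290/0.6985 = 0.133.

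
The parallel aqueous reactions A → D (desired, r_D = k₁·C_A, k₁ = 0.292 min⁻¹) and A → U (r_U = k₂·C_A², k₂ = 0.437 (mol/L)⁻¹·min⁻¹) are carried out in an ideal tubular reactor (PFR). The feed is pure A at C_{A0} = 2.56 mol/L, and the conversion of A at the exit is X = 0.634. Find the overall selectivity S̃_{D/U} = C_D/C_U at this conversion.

0.404

C_A = C_{A0}(1−X) = 0.9370 mol/L.
Along a PFR/batch, dC_D/dC_A = −r_D/(r_D+r_U) = −k₁/(k₁+k₂·C_A).
Integrating from C_{A0} to C_A: C_D = (0.292/0.437)·ln[(0.292+0.437·2.56)/(0.292+0.437·0.937)] = 0.6682·ln(1.411/0.7015) = 0.4669 mol/L.
C_U = (C_{A0}−C_A)−C_D = 1.156 mol/L; S̃_{D/U} = 0.4669/1.156 = 0.404.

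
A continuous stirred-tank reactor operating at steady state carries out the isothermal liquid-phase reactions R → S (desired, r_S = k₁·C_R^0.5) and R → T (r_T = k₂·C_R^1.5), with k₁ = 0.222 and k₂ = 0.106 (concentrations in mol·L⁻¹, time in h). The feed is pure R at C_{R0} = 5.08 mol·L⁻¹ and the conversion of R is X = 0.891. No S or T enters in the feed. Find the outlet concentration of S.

3.58 mol·L⁻¹

Exit C_R = C_{R0}(1−X) = 5.08×0.109 = 0.5537 mol·L⁻¹.
In a CSTR the entire volume is at exit conditions, so r_S = 0.222×0.5537^0.5 = 0.1652 and r_T = 0.106×0.5537^1.5 = 0.04368.
Fraction of consumed R going to S: r_S/(r_S+r_T) = 0.7909.
C_S = 0.7909·C_{R0}·X = 0.7909×5.08×0.891 = 3.58 mol·L⁻¹.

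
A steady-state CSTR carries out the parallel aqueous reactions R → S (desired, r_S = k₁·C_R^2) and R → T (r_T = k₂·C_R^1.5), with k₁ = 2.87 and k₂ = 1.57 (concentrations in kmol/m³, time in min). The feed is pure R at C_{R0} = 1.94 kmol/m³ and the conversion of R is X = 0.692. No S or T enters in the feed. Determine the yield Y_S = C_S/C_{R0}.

Exit C_R = C_{R0}(1−X) = 1.94×0.308 = 0.5975 kmol/m³.
In a CSTR the entire volume is at exit conditions, so r_S = 2.87×0.5975^2 = 1.025 and r_T = 1.57×0.5975^1.5 = 0.7252.
Fraction of consumed R going to S: r_S/(r_S+r_T) = 0.5856.
C_S = 0.5856·C_{R0}·X = 0.5856×1.94×0.692 = 0.786 kmol/m³; Y_S = C_S/C_{R0} = 0.405.

0.405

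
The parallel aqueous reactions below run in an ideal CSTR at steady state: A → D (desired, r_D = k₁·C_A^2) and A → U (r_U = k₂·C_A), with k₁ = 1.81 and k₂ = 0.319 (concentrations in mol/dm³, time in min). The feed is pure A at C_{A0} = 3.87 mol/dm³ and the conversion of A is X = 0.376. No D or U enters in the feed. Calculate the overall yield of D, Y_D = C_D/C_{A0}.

Exit C_A = C_{A0}(1−X) = 3.87×0.624 = 2.415 mol/dm³.
Rates in a CSTR are evaluated at the outlet concentration: r_D = 1.81×2.415^2 = 10.56, r_U = 0.319×2.415 = 0.7703.
Fraction of consumed A going to D: r_D/(r_D+r_U) = 0.9320.
C_D = 0.9320·C_{A0}·X = 0.9320×3.87×0.376 = 1.36 mol/dm³; Y_D = C_D/C_{A0} = 0.350.

0.350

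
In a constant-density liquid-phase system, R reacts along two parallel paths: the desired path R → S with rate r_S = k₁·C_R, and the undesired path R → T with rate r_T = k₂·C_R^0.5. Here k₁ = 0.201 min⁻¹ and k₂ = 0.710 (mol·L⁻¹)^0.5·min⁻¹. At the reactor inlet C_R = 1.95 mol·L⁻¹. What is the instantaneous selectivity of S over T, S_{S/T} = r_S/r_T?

S_{S/T} = r_S/r_T = (k₁·C_R)/(k₂·C_R^0.5) = (k₁/k₂)·C_R^0.5.
= (0.201×1.950) / (0.710×1.950^0.5) = 0.3920/0.9915 = 0.395.
Since the desired path is higher order in R, keeping C_R high (PFR or concentrated feed) favours S.

0.395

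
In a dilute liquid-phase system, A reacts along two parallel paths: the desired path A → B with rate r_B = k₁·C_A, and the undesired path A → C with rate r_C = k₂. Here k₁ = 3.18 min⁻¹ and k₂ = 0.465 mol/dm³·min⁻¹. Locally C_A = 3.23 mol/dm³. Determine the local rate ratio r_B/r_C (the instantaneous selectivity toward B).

22.1

S_{B/C} = r_B/r_C = (k₁·C_A)/(k₂) = (k₁/k₂)·C_A.
= (3.18×3.230) / (0.465) = 10.27/0.4650 = 22.1.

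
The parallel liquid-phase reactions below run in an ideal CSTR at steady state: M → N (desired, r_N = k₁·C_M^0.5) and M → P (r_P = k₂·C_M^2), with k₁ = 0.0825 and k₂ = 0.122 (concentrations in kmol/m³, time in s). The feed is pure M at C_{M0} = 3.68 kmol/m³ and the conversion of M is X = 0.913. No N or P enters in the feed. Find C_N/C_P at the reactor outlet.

3.73

Exit C_M = C_{M0}(1−X) = 3.68×0.0870 = 0.3202 kmol/m³.
In a CSTR the entire volume is at exit conditions, so r_N = 0.0825×0.3202^0.5 = 0.04668 and r_P = 0.122×0.3202^2 = 0.01251.
Overall selectivity = C_N/C_P = r_Nτ/(r_Pτ) = r_N/r_P = 3.73.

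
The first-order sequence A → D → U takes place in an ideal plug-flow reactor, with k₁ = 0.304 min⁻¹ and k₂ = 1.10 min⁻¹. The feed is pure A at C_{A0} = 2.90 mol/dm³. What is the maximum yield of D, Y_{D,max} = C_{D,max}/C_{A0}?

Evaluating C_D at τ_opt = ln(k₂/k₁)/(k₂−k₁) gives C_{D,max}/C_{A0} = (k₁/k₂)^[k₂/(k₂−k₁)].
= (0.304/1.10)^(1.10/(1.10−0.304)) = (0.2764)^(1.382) = 0.1691.

0.169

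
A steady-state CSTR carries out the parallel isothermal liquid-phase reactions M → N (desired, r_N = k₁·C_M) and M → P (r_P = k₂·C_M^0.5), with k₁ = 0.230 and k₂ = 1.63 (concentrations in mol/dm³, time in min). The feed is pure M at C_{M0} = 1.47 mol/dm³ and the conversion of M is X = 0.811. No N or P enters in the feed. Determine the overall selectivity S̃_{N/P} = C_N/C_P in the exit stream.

0.0744

Exit C_M = C_{M0}(1−X) = 1.47×0.189 = 0.2778 mol/dm³.
In a CSTR the entire volume is at exit conditions, so r_N = 0.230×0.2778 = 0.06390 and r_P = 1.63×0.2778^0.5 = 0.8592.
Overall selectivity = C_N/C_P = r_Nτ/(r_Pτ) = r_N/r_P = 0.0744.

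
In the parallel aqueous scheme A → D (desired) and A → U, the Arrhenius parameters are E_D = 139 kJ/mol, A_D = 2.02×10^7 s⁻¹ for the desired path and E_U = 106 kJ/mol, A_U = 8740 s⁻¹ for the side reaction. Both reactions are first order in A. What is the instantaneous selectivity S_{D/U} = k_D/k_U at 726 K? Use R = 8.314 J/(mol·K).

Since both paths have the same order in A, the concentration cancels and S_{D/U} = k_D/k_U = (A_D/A_U)·exp[(E_U−E_D)/(RT)].
(E_U−E_D)/(RT) = (106−139)×10³/(8.314×726) = -33000/6036 = -5.467.
k_D/k_U = (2.02×10^7/8740)·exp(-5.467) = 2311 × 0.004223 = 9.76.
Since E_D > E_U, raising the temperature improves selectivity toward D.

9.76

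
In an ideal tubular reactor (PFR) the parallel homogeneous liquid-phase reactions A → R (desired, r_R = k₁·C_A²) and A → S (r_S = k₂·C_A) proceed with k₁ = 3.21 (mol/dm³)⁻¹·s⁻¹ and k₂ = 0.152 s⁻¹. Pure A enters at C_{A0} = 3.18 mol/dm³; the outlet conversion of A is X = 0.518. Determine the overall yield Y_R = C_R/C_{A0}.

0.507

C_A = C_{A0}(1−X) = 1.533 mol/dm³.
Along a PFR/batch, dC_S/dC_A = −r_S/(r_R+r_S) = −k₂/(k₂+k₁·C_A).
Integrating from C_{A0} to C_A: C_S = (0.152/3.21)·ln[(0.152+3.21·3.18)/(0.152+3.21·1.53)] = 0.04735·ln(10.36/5.072) = 0.03382 mol/dm³.
Then C_R = (C_{A0}−C_A) − C_S = 1.647 − 0.03382 = 1.613 mol/dm³.
Y_R = C_R/C_{A0} = 1.613/3.18 = 0.507.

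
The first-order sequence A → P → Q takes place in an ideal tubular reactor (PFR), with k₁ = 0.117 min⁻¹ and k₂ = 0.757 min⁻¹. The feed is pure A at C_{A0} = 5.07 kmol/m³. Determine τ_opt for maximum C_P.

Setting dC_P/dτ = 0 gives τ_opt = ln(k₂/k₁)/(k₂−k₁).
= ln(0.757/0.117)/(0.757−0.117) = ln(6.470)/0.6400 = 1.867/0.6400 = 2.92 min.

2.92 min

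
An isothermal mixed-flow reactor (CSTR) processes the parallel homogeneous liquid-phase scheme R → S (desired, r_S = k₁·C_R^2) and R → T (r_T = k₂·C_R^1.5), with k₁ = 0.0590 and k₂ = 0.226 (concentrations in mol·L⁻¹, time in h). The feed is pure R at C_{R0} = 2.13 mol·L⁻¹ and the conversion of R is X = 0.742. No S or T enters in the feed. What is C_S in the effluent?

0.256 mol·L⁻¹

Exit C_R = C_{R0}(1−X) = 2.13×0.258 = 0.5495 mol·L⁻¹.
Rates in a CSTR are evaluated at the outlet concentration: r_S = 0.0590×0.5495^2 = 0.01782, r_T = 0.226×0.5495^1.5 = 0.09207.
Fraction of consumed R going to S: r_S/(r_S+r_T) = 0.1621.
C_S = 0.1621·C_{R0}·X = 0.1621×2.13×0.742 = 0.256 mol·L⁻¹.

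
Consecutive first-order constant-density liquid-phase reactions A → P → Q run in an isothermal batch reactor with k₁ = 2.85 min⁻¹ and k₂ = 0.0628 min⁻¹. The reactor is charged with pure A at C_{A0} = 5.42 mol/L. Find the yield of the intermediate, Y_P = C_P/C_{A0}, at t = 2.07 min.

For first-order series with pure A initially, C_P(t) = k₁C_{A0}/(k₂−k₁)·(e^(−k₁t) − e^(−k₂t)).
e^(−k₁t) = e^(−2.85×2.07) = e^(−5.899) = 0.002741; e^(−k₂t) = e^(−0.1300) = 0.8781.
C_P = 2.85×5.42/(0.0628−2.85) × (0.002741−0.8781) = (-5.542)×(-0.8754) = 4.851 mol/L.
Y_P = C_P/C_{A0} = 4.851/5.42 = 0.895.

0.895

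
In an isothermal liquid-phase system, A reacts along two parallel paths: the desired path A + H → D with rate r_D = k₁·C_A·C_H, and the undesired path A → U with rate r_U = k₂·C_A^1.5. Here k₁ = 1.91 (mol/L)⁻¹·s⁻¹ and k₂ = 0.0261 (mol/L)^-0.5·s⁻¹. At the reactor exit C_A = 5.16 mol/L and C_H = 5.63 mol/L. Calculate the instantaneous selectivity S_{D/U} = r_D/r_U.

S_{D/U} = r_D/r_U = (k₁·C_A·C_H)/(k₂·C_A^1.5) = (k₁/k₂)·C_A^-0.5·C_H.
= (1.91×5.160×5.630) / (0.0261×5.160^1.5) = 55.49/0.3059 = 181.

181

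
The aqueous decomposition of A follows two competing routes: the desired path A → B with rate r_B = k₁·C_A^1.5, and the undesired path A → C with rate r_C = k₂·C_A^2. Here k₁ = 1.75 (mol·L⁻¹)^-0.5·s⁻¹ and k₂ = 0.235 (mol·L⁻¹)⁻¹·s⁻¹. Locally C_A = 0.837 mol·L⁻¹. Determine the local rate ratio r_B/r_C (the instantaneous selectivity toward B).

8.14

S_{B/C} = r_B/r_C = (k₁·C_A^1.5)/(k₂·C_A^2) = (k₁/k₂)·C_A^-0.5.
= (1.75×0.8370^1.5) / (0.235×0.8370^2) = 1.340/0.1646 = 8.14.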